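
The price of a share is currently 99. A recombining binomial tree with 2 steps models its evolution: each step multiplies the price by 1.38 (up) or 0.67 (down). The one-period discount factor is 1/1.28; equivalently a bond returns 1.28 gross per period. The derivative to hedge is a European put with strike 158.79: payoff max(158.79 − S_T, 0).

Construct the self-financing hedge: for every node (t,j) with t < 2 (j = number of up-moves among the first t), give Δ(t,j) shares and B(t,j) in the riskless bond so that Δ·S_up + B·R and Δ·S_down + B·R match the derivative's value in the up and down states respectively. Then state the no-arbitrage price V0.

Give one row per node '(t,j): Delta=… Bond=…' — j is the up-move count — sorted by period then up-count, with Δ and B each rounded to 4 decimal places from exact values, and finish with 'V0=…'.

(0,0): Delta=-0.7160 Bond=82.1983
(1,0): Delta=-1.0000 Bond=124.0547
(1,1): Delta=-0.6933 Bond=102.1252
V0=11.3190

Since d<R<u, set p* = (R−d)/(u−d) = 0.8592; price each node as the discounted p*-expectation of its children.
Terminal payoffs: V(2,0)=114.3489, V(2,1)=67.2546, V(2,2)=0.0000
Node (1,0) S=66.3300: V=(p*·67.2546+(1−p*)·114.3489)/1.28=57.7247; Δ=(67.2546−114.3489)/(91.5354−44.4411)=-1.0000; B=V−Δ·S=124.0547
Node (1,1) S=136.6200: V=(p*·0.0000+(1−p*)·67.2546)/1.28=7.4004; Δ=(0.0000−67.2546)/(188.5356−91.5354)=-0.6933; B=V−Δ·S=102.1252
Node (0,0) S=99.0000: V=(p*·7.4004+(1−p*)·57.7247)/1.28=11.3190; Δ=(7.4004−57.7247)/(136.6200−66.3300)=-0.7160; B=V−Δ·S=82.1983
Self-financing check: at every node Δ·S+B equals the discounted successor values.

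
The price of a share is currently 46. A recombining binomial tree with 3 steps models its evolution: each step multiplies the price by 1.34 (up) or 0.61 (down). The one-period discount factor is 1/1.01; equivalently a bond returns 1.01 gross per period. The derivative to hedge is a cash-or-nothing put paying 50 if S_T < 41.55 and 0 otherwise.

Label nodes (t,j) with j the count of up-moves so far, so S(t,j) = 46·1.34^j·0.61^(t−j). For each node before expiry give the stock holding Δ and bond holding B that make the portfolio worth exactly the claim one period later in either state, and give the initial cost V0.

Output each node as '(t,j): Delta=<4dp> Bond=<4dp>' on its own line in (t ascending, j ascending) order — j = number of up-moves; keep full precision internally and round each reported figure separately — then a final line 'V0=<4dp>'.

Under the risk-neutral measure, an up-move has probability p* = (R−d)/(u−d) = 0.5479 and values discount at R = 1.01.
Payoff layer (t=3): V(3,0)=50.0000, V(3,1)=50.0000, V(3,2)=0.0000, V(3,3)=0.0000
Node (2,0) S=17.1166: V=(p*·50.0000+(1−p*)·50.0000)/1.01=49.5050; Δ=(50.0000−50.0000)/(22.9362−10.4411)=0.0000; B=V−Δ·S=49.5050
Node (2,1) S=37.6004: V=(p*·0.0000+(1−p*)·50.0000)/1.01=22.3790; Δ=(0.0000−50.0000)/(50.3845−22.9362)=-1.8216; B=V−Δ·S=90.8721
Node (2,2) S=82.5976: V=(p*·0.0000+(1−p*)·0.0000)/1.01=0.0000; Δ=(0.0000−0.0000)/(110.6808−50.3845)=0.0000; B=V−Δ·S=0.0000
Node (1,0) S=28.0600: V=(p*·22.3790+(1−p*)·49.5050)/1.01=34.2984; Δ=(22.3790−49.5050)/(37.6004−17.1166)=-1.3243; B=V−Δ·S=71.4573
Node (1,1) S=61.6400: V=(p*·0.0000+(1−p*)·22.3790)/1.01=10.0163; Δ=(0.0000−22.3790)/(82.5976−37.6004)=-0.4973; B=V−Δ·S=40.6724
Node (0,0) S=46.0000: V=(p*·10.0163+(1−p*)·34.2984)/1.01=20.7853; Δ=(10.0163−34.2984)/(61.6400−28.0600)=-0.7231; B=V−Δ·S=54.0484
Root portfolio cost Δ·46+B reproduces V0=20.7853.

(0,0): Delta=-0.7231 Bond=54.0484
(1,0): Delta=-1.3243 Bond=71.4573
(1,1): Delta=-0.4973 Bond=40.6724
(2,0): Delta=0.0000 Bond=49.5050
(2,1): Delta=-1.8216 Bond=90.8721
(2,2): Delta=0.0000 Bond=0.0000
V0=20.7853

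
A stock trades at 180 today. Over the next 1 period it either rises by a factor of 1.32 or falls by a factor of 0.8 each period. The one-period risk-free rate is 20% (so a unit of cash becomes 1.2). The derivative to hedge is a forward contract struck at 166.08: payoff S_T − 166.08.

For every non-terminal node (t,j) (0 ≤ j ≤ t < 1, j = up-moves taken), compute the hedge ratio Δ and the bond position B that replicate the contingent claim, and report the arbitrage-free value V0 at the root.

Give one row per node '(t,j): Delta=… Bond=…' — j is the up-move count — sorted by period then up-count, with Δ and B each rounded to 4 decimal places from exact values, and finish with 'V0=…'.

The replicating-portfolio and risk-neutral prices coincide; use p* = (1.2−0.8)/(1.32−0.8) = 0.7692 for the latter.
Terminal values V(1,·): V(1,0)=-22.0800, V(1,1)=71.5200
  t=0,j=0: stock 180.0000 → up 237.6000 (V=71.5200), down 144.0000 (V=-22.0800). Price 41.6000; hedge Δ=1.0000, bond B=-138.4000.
Each (Δ,B) replicates both successor values, so the strategy is self-financing and V0 is arbitrage-free.

(0,0): Delta=1.0000 Bond=-138.4000
V0=41.6000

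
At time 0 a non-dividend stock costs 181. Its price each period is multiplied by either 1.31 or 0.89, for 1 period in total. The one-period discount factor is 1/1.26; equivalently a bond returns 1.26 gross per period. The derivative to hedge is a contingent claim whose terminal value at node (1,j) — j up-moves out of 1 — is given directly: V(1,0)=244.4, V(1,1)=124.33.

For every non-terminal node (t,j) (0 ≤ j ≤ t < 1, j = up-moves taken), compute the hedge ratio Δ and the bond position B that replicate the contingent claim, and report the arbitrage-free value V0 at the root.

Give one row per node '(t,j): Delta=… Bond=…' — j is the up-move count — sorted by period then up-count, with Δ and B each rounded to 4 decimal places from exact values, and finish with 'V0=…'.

(0,0): Delta=-1.5795 Bond=395.9000
V0=110.0191

Since d<R<u, set p* = (R−d)/(u−d) = 0.8810; price each node as the discounted p*-expectation of its children.
Terminal payoffs: V(1,0)=244.4000, V(1,1)=124.3300
  t=0,j=0: stock 181.0000 → up 237.1100 (V=124.3300), down 161.0900 (V=244.4000). Price 110.0191; hedge Δ=-1.5795, bond B=395.9000.
The time-0 hedge costs 110.0191, which is the no-arbitrage price.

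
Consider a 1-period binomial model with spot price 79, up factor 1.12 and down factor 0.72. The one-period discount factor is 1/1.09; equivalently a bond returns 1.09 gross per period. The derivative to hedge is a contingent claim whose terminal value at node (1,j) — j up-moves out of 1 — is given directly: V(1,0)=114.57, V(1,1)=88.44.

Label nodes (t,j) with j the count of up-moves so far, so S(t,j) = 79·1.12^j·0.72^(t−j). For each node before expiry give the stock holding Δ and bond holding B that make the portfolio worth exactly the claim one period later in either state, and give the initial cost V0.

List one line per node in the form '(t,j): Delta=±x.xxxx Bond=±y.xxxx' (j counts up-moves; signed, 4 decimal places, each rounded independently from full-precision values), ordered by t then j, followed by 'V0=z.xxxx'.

Since d<R<u, set p* = (R−d)/(u−d) = 0.9250; price each node as the discounted p*-expectation of its children.
Terminal values V(1,·): V(1,0)=114.5700, V(1,1)=88.4400
(0,0): S=79.0000. Δ = (V_up−V_dn)/(S_up−S_dn) = (88.4400−114.5700)/(88.4800−56.8800) = -0.8269. V = [p*·88.4400 + (1−p*)·114.5700]/1.09 = 82.9356. B = V − Δ·S = 148.2606.
Root portfolio cost Δ·79+B reproduces V0=82.9356.

(0,0): Delta=-0.8269 Bond=148.2606
V0=82.9356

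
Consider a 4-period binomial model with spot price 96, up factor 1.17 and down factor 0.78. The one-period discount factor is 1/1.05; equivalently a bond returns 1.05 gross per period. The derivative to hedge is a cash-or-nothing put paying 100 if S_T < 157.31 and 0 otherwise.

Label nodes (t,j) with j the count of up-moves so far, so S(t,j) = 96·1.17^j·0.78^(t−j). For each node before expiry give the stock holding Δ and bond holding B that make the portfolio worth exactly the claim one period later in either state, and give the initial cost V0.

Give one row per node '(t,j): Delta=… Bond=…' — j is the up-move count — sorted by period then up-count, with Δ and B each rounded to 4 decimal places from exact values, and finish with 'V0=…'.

(0,0): Delta=-0.7656 Bond=136.8674
(1,0): Delta=0.0000 Bond=86.3838
(1,1): Delta=-0.9924 Bond=169.1895
(2,0): Delta=0.0000 Bond=90.7029
(2,1): Delta=0.0000 Bond=90.7029
(2,2): Delta=-1.2865 Bond=216.2916
(3,0): Delta=0.0000 Bond=95.2381
(3,1): Delta=0.0000 Bond=95.2381
(3,2): Delta=0.0000 Bond=95.2381
(3,3): Delta=-1.6677 Bond=285.7143
V0=63.3712

No-arbitrage ⇒ martingale measure with p* = (R−d)/(u−d) = 0.6923.
At expiry t=4: V(4,0)=100.0000, V(4,1)=100.0000, V(4,2)=100.0000, V(4,3)=100.0000, V(4,4)=0.0000
  t=3,j=0: stock 45.5570 → up 53.3017 (V=100.0000), down 35.5345 (V=100.0000). Price 95.2381; hedge Δ=0.0000, bond B=95.2381.
  t=3,j=1: stock 68.3355 → up 79.9525 (V=100.0000), down 53.3017 (V=100.0000). Price 95.2381; hedge Δ=0.0000, bond B=95.2381.
  t=3,j=2: stock 102.5032 → up 119.9288 (V=100.0000), down 79.9525 (V=100.0000). Price 95.2381; hedge Δ=0.0000, bond B=95.2381.
  t=3,j=3: stock 153.7548 → up 179.8932 (V=0.0000), down 119.9288 (V=100.0000). Price 29.3040; hedge Δ=-1.6677, bond B=285.7143.
  t=2,j=0: stock 58.4064 → up 68.3355 (V=95.2381), down 45.5570 (V=95.2381). Price 90.7029; hedge Δ=0.0000, bond B=90.7029.
  t=2,j=1: stock 87.6096 → up 102.5032 (V=95.2381), down 68.3355 (V=95.2381). Price 90.7029; hedge Δ=0.0000, bond B=90.7029.
  t=2,j=2: stock 131.4144 → up 153.7548 (V=29.3040), down 102.5032 (V=95.2381). Price 47.2299; hedge Δ=-1.2865, bond B=216.2916.
  t=1,j=0: stock 74.8800 → up 87.6096 (V=90.7029), down 58.4064 (V=90.7029). Price 86.3838; hedge Δ=0.0000, bond B=86.3838.
  t=1,j=1: stock 112.3200 → up 131.4144 (V=47.2299), down 87.6096 (V=90.7029). Price 57.7202; hedge Δ=-0.9924, bond B=169.1895.
  t=0,j=0: stock 96.0000 → up 112.3200 (V=57.7202), down 74.8800 (V=86.3838). Price 63.3712; hedge Δ=-0.7656, bond B=136.8674.
Self-financing check: at every node Δ·S+B equals the discounted successor values.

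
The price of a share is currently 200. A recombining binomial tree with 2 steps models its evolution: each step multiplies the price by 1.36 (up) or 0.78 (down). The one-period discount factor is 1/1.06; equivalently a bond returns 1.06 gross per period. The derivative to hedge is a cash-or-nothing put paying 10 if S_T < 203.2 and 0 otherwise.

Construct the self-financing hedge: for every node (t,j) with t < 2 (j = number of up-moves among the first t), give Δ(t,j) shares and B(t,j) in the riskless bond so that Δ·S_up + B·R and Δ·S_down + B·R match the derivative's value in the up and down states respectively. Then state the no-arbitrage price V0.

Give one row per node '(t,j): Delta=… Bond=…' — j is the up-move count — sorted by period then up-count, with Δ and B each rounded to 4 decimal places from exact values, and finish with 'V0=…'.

(0,0): Delta=-0.0421 Bond=10.7942
(1,0): Delta=-0.1105 Bond=22.1210
(1,1): Delta=0.0000 Bond=0.0000
V0=2.3811

Under the risk-neutral measure, an up-move has probability p* = (R−d)/(u−d) = 0.4828 and values discount at R = 1.06.
Terminal payoffs: V(2,0)=10.0000, V(2,1)=0.0000, V(2,2)=0.0000
Node (1,0) S=156.0000: V=(p*·0.0000+(1−p*)·10.0000)/1.06=4.8796; Δ=(0.0000−10.0000)/(212.1600−121.6800)=-0.1105; B=V−Δ·S=22.1210
Node (1,1) S=272.0000: V=(p*·0.0000+(1−p*)·0.0000)/1.06=0.0000; Δ=(0.0000−0.0000)/(369.9200−212.1600)=0.0000; B=V−Δ·S=0.0000
Node (0,0) S=200.0000: V=(p*·0.0000+(1−p*)·4.8796)/1.06=2.3811; Δ=(0.0000−4.8796)/(272.0000−156.0000)=-0.0421; B=V−Δ·S=10.7942
Root portfolio cost Δ·200+B reproduces V0=2.3811.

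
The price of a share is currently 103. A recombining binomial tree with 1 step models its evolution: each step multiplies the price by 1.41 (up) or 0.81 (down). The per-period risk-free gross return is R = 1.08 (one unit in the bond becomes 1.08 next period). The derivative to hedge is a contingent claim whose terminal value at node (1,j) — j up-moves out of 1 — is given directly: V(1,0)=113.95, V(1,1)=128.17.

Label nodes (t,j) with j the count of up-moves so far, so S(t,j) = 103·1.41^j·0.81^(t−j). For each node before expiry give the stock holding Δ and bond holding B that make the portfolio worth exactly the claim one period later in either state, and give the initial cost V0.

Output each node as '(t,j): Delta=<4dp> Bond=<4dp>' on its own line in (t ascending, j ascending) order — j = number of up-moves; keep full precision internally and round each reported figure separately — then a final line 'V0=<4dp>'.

Risk-neutral probability p* = (R−d)/(u−d) = (1.08−0.81)/(1.41−0.81) = 0.4500.
Terminal payoffs: V(1,0)=113.9500, V(1,1)=128.1700
  t=0,j=0: stock 103.0000 → up 145.2300 (V=128.1700), down 83.4300 (V=113.9500). Price 111.4343; hedge Δ=0.2301, bond B=87.7343.
Each (Δ,B) replicates both successor values, so the strategy is self-financing and V0 is arbitrage-free.

(0,0): Delta=0.2301 Bond=87.7343
V0=111.4343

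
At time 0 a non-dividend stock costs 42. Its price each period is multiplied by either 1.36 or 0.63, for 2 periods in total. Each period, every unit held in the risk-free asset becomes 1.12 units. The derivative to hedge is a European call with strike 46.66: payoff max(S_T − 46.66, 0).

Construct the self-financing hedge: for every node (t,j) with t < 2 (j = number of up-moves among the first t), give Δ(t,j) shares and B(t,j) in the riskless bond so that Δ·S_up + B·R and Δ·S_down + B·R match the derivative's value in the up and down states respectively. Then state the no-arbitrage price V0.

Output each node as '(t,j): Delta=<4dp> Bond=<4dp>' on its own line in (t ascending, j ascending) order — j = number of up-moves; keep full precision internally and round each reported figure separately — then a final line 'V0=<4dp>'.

(0,0): Delta=0.6064 Bond=-14.3265
(1,0): Delta=0.0000 Bond=0.0000
(1,1): Delta=0.7440 Bond=-23.9049
V0=11.1429

The replicating-portfolio and risk-neutral prices coincide; use p* = (1.12−0.63)/(1.36−0.63) = 0.6712 for the latter.
At expiry t=2: V(2,0)=0.0000, V(2,1)=0.0000, V(2,2)=31.0232
(1,0): S=26.4600. Δ = (V_up−V_dn)/(S_up−S_dn) = (0.0000−0.0000)/(35.9856−16.6698) = 0.0000. V = [p*·0.0000 + (1−p*)·0.0000]/1.12 = 0.0000. B = V − Δ·S = 0.0000.
(1,1): S=57.1200. Δ = (V_up−V_dn)/(S_up−S_dn) = (31.0232−0.0000)/(77.6832−35.9856) = 0.7440. V = [p*·31.0232 + (1−p*)·0.0000]/1.12 = 18.5927. B = V − Δ·S = -23.9049.
(0,0): S=42.0000. Δ = (V_up−V_dn)/(S_up−S_dn) = (18.5927−0.0000)/(57.1200−26.4600) = 0.6064. V = [p*·18.5927 + (1−p*)·0.0000]/1.12 = 11.1429. B = V − Δ·S = -14.3265.
The time-0 hedge costs 11.1429, which is the no-arbitrage price.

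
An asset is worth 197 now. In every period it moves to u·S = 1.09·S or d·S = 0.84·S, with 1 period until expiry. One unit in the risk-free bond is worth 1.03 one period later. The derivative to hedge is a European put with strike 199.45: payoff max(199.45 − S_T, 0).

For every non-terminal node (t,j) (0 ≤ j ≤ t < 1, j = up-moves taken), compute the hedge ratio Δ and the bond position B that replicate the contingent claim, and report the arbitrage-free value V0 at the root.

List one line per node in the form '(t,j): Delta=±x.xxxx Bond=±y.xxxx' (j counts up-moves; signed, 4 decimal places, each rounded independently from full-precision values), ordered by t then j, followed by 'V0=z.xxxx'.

No-arbitrage ⇒ martingale measure with p* = (R−d)/(u−d) = 0.7600.
Terminal values V(1,·): V(1,0)=33.9700, V(1,1)=0.0000
Node (0,0) S=197.0000: V=(p*·0.0000+(1−p*)·33.9700)/1.03=7.9153; Δ=(0.0000−33.9700)/(214.7300−165.4800)=-0.6897; B=V−Δ·S=143.7953
Each (Δ,B) replicates both successor values, so the strategy is self-financing and V0 is arbitrage-free.

(0,0): Delta=-0.6897 Bond=143.7953
V0=7.9153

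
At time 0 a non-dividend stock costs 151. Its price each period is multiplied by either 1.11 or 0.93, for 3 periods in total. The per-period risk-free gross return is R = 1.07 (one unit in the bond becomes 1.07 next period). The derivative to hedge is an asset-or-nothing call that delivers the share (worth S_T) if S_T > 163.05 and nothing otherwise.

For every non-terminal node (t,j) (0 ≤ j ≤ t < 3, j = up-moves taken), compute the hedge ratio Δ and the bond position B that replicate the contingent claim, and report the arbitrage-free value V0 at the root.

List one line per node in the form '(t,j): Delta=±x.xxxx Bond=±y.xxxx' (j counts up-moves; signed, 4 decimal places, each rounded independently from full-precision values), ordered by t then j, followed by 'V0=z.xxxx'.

No-arbitrage ⇒ martingale measure with p* = (R−d)/(u−d) = 0.7778.
Payoff layer (t=3): V(3,0)=0.0000, V(3,1)=0.0000, V(3,2)=173.0238, V(3,3)=206.5123
  t=2,j=0: stock 130.5999 → up 144.9659 (V=0.0000), down 121.4579 (V=0.0000). Price 0.0000; hedge Δ=0.0000, bond B=0.0000.
  t=2,j=1: stock 155.8773 → up 173.0238 (V=173.0238), down 144.9659 (V=0.0000). Price 125.7702; hedge Δ=6.1667, bond B=-835.4732.
  t=2,j=2: stock 186.0471 → up 206.5123 (V=206.5123), down 173.0238 (V=173.0238). Price 186.0471; hedge Δ=1.0000, bond B=0.0000.
  t=1,j=0: stock 140.4300 → up 155.8773 (V=125.7702), down 130.5999 (V=0.0000). Price 91.4217; hedge Δ=4.9756, bond B=-607.3014.
  t=1,j=1: stock 167.6100 → up 186.0471 (V=186.0471), down 155.8773 (V=125.7702). Price 161.3572; hedge Δ=1.9979, bond B=-173.5147.
  t=0,j=0: stock 151.0000 → up 167.6100 (V=161.3572), down 140.4300 (V=91.4217). Price 136.2766; hedge Δ=2.5731, bond B=-252.2540.
Check: Δ(0,0)·S0 + B(0,0) = 136.2766 = V0.

(0,0): Delta=2.5731 Bond=-252.2540
(1,0): Delta=4.9756 Bond=-607.3014
(1,1): Delta=1.9979 Bond=-173.5147
(2,0): Delta=0.0000 Bond=0.0000
(2,1): Delta=6.1667 Bond=-835.4732
(2,2): Delta=1.0000 Bond=0.0000
V0=136.2766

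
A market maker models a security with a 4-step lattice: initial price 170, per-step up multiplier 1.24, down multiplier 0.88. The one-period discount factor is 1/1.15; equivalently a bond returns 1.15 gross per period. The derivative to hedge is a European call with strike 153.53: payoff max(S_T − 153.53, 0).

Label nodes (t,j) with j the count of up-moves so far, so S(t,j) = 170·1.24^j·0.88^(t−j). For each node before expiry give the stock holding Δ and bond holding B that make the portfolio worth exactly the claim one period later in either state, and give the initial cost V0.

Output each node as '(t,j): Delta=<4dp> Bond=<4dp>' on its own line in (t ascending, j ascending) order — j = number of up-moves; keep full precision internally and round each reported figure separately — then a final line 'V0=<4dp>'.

Since d<R<u, set p* = (R−d)/(u−d) = 0.7500; price each node as the discounted p*-expectation of its children.
Terminal values V(4,·): V(4,0)=0.0000, V(4,1)=0.0000, V(4,2)=48.8920, V(4,3)=131.7010, V(4,4)=248.3863
Node (3,0) S=115.8502: V=(p*·0.0000+(1−p*)·0.0000)/1.15=0.0000; Δ=(0.0000−0.0000)/(143.6543−101.9482)=0.0000; B=V−Δ·S=0.0000
Node (3,1) S=163.2435: V=(p*·48.8920+(1−p*)·0.0000)/1.15=31.8861; Δ=(48.8920−0.0000)/(202.4220−143.6543)=0.8320; B=V−Δ·S=-103.9249
Node (3,2) S=230.0250: V=(p*·131.7010+(1−p*)·48.8920)/1.15=96.5206; Δ=(131.7010−48.8920)/(285.2310−202.4220)=1.0000; B=V−Δ·S=-133.5043
Node (3,3) S=324.1261: V=(p*·248.3863+(1−p*)·131.7010)/1.15=190.6217; Δ=(248.3863−131.7010)/(401.9163−285.2310)=1.0000; B=V−Δ·S=-133.5043
Node (2,0) S=131.6480: V=(p*·31.8861+(1−p*)·0.0000)/1.15=20.7953; Δ=(31.8861−0.0000)/(163.2435−115.8502)=0.6728; B=V−Δ·S=-67.7771
Node (2,1) S=185.5040: V=(p*·96.5206+(1−p*)·31.8861)/1.15=69.8800; Δ=(96.5206−31.8861)/(230.0250−163.2435)=0.9679; B=V−Δ·S=-109.6604
Node (2,2) S=261.3920: V=(p*·190.6217+(1−p*)·96.5206)/1.15=145.3013; Δ=(190.6217−96.5206)/(324.1261−230.0250)=1.0000; B=V−Δ·S=-116.0907
Node (1,0) S=149.6000: V=(p*·69.8800+(1−p*)·20.7953)/1.15=50.0946; Δ=(69.8800−20.7953)/(185.5040−131.6480)=0.9114; B=V−Δ·S=-86.2518
Node (1,1) S=210.8000: V=(p*·145.3013+(1−p*)·69.8800)/1.15=109.9530; Δ=(145.3013−69.8800)/(261.3920−185.5040)=0.9938; B=V−Δ·S=-99.5506
Node (0,0) S=170.0000: V=(p*·109.9530+(1−p*)·50.0946)/1.15=82.5986; Δ=(109.9530−50.0946)/(210.8000−149.6000)=0.9781; B=V−Δ·S=-83.6747
Each (Δ,B) replicates both successor values, so the strategy is self-financing and V0 is arbitrage-free.

(0,0): Delta=0.9781 Bond=-83.6747
(1,0): Delta=0.9114 Bond=-86.2518
(1,1): Delta=0.9938 Bond=-99.5506
(2,0): Delta=0.6728 Bond=-67.7771
(2,1): Delta=0.9679 Bond=-109.6604
(2,2): Delta=1.0000 Bond=-116.0907
(3,0): Delta=0.0000 Bond=0.0000
(3,1): Delta=0.8320 Bond=-103.9249
(3,2): Delta=1.0000 Bond=-133.5043
(3,3): Delta=1.0000 Bond=-133.5043
V0=82.5986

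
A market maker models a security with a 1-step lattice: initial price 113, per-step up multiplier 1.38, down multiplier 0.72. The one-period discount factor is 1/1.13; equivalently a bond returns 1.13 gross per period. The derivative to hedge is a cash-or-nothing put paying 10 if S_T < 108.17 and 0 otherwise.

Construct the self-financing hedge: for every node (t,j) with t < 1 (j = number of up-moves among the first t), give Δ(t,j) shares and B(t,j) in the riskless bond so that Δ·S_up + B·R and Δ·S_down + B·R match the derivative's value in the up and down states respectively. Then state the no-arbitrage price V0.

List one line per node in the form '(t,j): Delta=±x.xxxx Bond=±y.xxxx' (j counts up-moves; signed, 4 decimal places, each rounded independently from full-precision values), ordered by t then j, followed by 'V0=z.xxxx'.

(0,0): Delta=-0.1341 Bond=18.5036
V0=3.3521

No-arbitrage ⇒ martingale measure with p* = (R−d)/(u−d) = 0.6212.
Terminal payoffs: V(1,0)=10.0000, V(1,1)=0.0000
Node (0,0) S=113.0000: V=(p*·0.0000+(1−p*)·10.0000)/1.13=3.3521; Δ=(0.0000−10.0000)/(155.9400−81.3600)=-0.1341; B=V−Δ·S=18.5036
Self-financing check: at every node Δ·S+B equals the discounted successor values.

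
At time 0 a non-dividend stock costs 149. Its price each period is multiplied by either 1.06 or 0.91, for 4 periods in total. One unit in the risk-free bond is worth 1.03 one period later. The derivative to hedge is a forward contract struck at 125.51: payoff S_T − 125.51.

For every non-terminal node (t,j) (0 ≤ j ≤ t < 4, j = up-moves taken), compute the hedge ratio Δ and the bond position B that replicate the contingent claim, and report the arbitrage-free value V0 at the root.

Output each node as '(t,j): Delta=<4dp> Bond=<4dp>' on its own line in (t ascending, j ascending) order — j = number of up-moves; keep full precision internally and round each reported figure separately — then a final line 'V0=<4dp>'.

(0,0): Delta=1.0000 Bond=-111.5140
(1,0): Delta=1.0000 Bond=-114.8594
(1,1): Delta=1.0000 Bond=-114.8594
(2,0): Delta=1.0000 Bond=-118.3052
(2,1): Delta=1.0000 Bond=-118.3052
(2,2): Delta=1.0000 Bond=-118.3052
(3,0): Delta=1.0000 Bond=-121.8544
(3,1): Delta=1.0000 Bond=-121.8544
(3,2): Delta=1.0000 Bond=-121.8544
(3,3): Delta=1.0000 Bond=-121.8544
V0=37.4860

Since d<R<u, set p* = (R−d)/(u−d) = 0.8000; price each node as the discounted p*-expectation of its children.
At expiry t=4: V(4,0)=-23.3333, V(4,1)=-6.4910, V(4,2)=13.1275, V(4,3)=35.9799, V(4,4)=62.5991
Node (3,0) S=112.2821: V=(p*·-6.4910+(1−p*)·-23.3333)/1.03=-9.5723; Δ=(-6.4910−-23.3333)/(119.0190−102.1767)=1.0000; B=V−Δ·S=-121.8544
Node (3,1) S=130.7901: V=(p*·13.1275+(1−p*)·-6.4910)/1.03=8.9357; Δ=(13.1275−-6.4910)/(138.6375−119.0190)=1.0000; B=V−Δ·S=-121.8544
Node (3,2) S=152.3489: V=(p*·35.9799+(1−p*)·13.1275)/1.03=30.4946; Δ=(35.9799−13.1275)/(161.4899−138.6375)=1.0000; B=V−Δ·S=-121.8544
Node (3,3) S=177.4614: V=(p*·62.5991+(1−p*)·35.9799)/1.03=55.6070; Δ=(62.5991−35.9799)/(188.1091−161.4899)=1.0000; B=V−Δ·S=-121.8544
Node (2,0) S=123.3869: V=(p*·8.9357+(1−p*)·-9.5723)/1.03=5.0817; Δ=(8.9357−-9.5723)/(130.7901−112.2821)=1.0000; B=V−Δ·S=-118.3052
Node (2,1) S=143.7254: V=(p*·30.4946+(1−p*)·8.9357)/1.03=25.4202; Δ=(30.4946−8.9357)/(152.3489−130.7901)=1.0000; B=V−Δ·S=-118.3052
Node (2,2) S=167.4164: V=(p*·55.6070+(1−p*)·30.4946)/1.03=49.1112; Δ=(55.6070−30.4946)/(177.4614−152.3489)=1.0000; B=V−Δ·S=-118.3052
Node (1,0) S=135.5900: V=(p*·25.4202+(1−p*)·5.0817)/1.03=20.7306; Δ=(25.4202−5.0817)/(143.7254−123.3869)=1.0000; B=V−Δ·S=-114.8594
Node (1,1) S=157.9400: V=(p*·49.1112+(1−p*)·25.4202)/1.03=43.0806; Δ=(49.1112−25.4202)/(167.4164−143.7254)=1.0000; B=V−Δ·S=-114.8594
Node (0,0) S=149.0000: V=(p*·43.0806+(1−p*)·20.7306)/1.03=37.4860; Δ=(43.0806−20.7306)/(157.9400−135.5900)=1.0000; B=V−Δ·S=-111.5140
Root portfolio cost Δ·149+B reproduces V0=37.4860.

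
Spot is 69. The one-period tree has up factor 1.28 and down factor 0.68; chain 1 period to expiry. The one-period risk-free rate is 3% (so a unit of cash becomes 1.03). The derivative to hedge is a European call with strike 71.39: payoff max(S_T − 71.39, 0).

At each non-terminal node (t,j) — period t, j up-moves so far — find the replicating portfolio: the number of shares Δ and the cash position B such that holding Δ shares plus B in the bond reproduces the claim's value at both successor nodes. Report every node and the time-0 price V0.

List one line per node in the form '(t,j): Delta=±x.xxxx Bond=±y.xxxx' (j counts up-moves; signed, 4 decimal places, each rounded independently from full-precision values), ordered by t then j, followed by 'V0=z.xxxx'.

(0,0): Delta=0.4089 Bond=-18.6285
V0=9.5882

No-arbitrage ⇒ martingale measure with p* = (R−d)/(u−d) = 0.5833.
Terminal values V(1,·): V(1,0)=0.0000, V(1,1)=16.9300
Node (0,0) S=69.0000: V=(p*·16.9300+(1−p*)·0.0000)/1.03=9.5882; Δ=(16.9300−0.0000)/(88.3200−46.9200)=0.4089; B=V−Δ·S=-18.6285
Each (Δ,B) replicates both successor values, so the strategy is self-financing and V0 is arbitrage-free.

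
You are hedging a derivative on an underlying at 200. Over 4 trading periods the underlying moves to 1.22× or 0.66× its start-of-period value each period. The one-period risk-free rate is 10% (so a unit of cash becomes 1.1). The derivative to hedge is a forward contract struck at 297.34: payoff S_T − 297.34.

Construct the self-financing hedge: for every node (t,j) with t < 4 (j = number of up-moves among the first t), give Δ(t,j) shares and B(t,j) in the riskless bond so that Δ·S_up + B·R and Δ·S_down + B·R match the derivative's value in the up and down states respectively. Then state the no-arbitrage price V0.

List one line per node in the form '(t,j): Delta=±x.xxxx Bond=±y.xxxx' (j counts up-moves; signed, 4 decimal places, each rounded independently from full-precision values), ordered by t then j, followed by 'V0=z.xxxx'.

(0,0): Delta=1.0000 Bond=-203.0872
(1,0): Delta=1.0000 Bond=-223.3959
(1,1): Delta=1.0000 Bond=-223.3959
(2,0): Delta=1.0000 Bond=-245.7355
(2,1): Delta=1.0000 Bond=-245.7355
(2,2): Delta=1.0000 Bond=-245.7355
(3,0): Delta=1.0000 Bond=-270.3091
(3,1): Delta=1.0000 Bond=-270.3091
(3,2): Delta=1.0000 Bond=-270.3091
(3,3): Delta=1.0000 Bond=-270.3091
V0=-3.0872

No-arbitrage ⇒ martingale measure with p* = (R−d)/(u−d) = 0.7857.
At expiry t=4: V(4,0)=-259.3905, V(4,1)=-227.1910, V(4,2)=-167.6706, V(4,3)=-57.6481, V(4,4)=145.7269
(3,0): S=57.4992. Δ = (V_up−V_dn)/(S_up−S_dn) = (-227.1910−-259.3905)/(70.1490−37.9495) = 1.0000. V = [p*·-227.1910 + (1−p*)·-259.3905]/1.1 = -212.8099. B = V − Δ·S = -270.3091.
(3,1): S=106.2864. Δ = (V_up−V_dn)/(S_up−S_dn) = (-167.6706−-227.1910)/(129.6694−70.1490) = 1.0000. V = [p*·-167.6706 + (1−p*)·-227.1910]/1.1 = -164.0227. B = V − Δ·S = -270.3091.
(3,2): S=196.4688. Δ = (V_up−V_dn)/(S_up−S_dn) = (-57.6481−-167.6706)/(239.6919−129.6694) = 1.0000. V = [p*·-57.6481 + (1−p*)·-167.6706]/1.1 = -73.8403. B = V − Δ·S = -270.3091.
(3,3): S=363.1696. Δ = (V_up−V_dn)/(S_up−S_dn) = (145.7269−-57.6481)/(443.0669−239.6919) = 1.0000. V = [p*·145.7269 + (1−p*)·-57.6481]/1.1 = 92.8605. B = V − Δ·S = -270.3091.
(2,0): S=87.1200. Δ = (V_up−V_dn)/(S_up−S_dn) = (-164.0227−-212.8099)/(106.2864−57.4992) = 1.0000. V = [p*·-164.0227 + (1−p*)·-212.8099]/1.1 = -158.6155. B = V − Δ·S = -245.7355.
(2,1): S=161.0400. Δ = (V_up−V_dn)/(S_up−S_dn) = (-73.8403−-164.0227)/(196.4688−106.2864) = 1.0000. V = [p*·-73.8403 + (1−p*)·-164.0227]/1.1 = -84.6955. B = V − Δ·S = -245.7355.
(2,2): S=297.6800. Δ = (V_up−V_dn)/(S_up−S_dn) = (92.8605−-73.8403)/(363.1696−196.4688) = 1.0000. V = [p*·92.8605 + (1−p*)·-73.8403]/1.1 = 51.9445. B = V − Δ·S = -245.7355.
(1,0): S=132.0000. Δ = (V_up−V_dn)/(S_up−S_dn) = (-84.6955−-158.6155)/(161.0400−87.1200) = 1.0000. V = [p*·-84.6955 + (1−p*)·-158.6155]/1.1 = -91.3959. B = V − Δ·S = -223.3959.
(1,1): S=244.0000. Δ = (V_up−V_dn)/(S_up−S_dn) = (51.9445−-84.6955)/(297.6800−161.0400) = 1.0000. V = [p*·51.9445 + (1−p*)·-84.6955]/1.1 = 20.6041. B = V − Δ·S = -223.3959.
(0,0): S=200.0000. Δ = (V_up−V_dn)/(S_up−S_dn) = (20.6041−-91.3959)/(244.0000−132.0000) = 1.0000. V = [p*·20.6041 + (1−p*)·-91.3959]/1.1 = -3.0872. B = V − Δ·S = -203.0872.
The time-0 hedge costs -3.0872, which is the no-arbitrage price.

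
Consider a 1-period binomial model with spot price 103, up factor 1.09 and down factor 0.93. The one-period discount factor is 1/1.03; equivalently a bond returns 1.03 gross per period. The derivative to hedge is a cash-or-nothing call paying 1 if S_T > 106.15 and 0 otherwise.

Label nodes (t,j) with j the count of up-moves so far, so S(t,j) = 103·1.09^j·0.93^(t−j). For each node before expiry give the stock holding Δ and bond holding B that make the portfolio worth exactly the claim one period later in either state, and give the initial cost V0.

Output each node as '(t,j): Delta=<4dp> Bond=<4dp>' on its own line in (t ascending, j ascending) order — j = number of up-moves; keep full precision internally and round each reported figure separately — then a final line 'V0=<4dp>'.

Under the risk-neutral measure, an up-move has probability p* = (R−d)/(u−d) = 0.6250 and values discount at R = 1.03.
Payoff layer (t=1): V(1,0)=0.0000, V(1,1)=1.0000
  t=0,j=0: stock 103.0000 → up 112.2700 (V=1.0000), down 95.7900 (V=0.0000). Price 0.6068; hedge Δ=0.0607, bond B=-5.6432.
The time-0 hedge costs 0.6068, which is the no-arbitrage price.

(0,0): Delta=0.0607 Bond=-5.6432
V0=0.6068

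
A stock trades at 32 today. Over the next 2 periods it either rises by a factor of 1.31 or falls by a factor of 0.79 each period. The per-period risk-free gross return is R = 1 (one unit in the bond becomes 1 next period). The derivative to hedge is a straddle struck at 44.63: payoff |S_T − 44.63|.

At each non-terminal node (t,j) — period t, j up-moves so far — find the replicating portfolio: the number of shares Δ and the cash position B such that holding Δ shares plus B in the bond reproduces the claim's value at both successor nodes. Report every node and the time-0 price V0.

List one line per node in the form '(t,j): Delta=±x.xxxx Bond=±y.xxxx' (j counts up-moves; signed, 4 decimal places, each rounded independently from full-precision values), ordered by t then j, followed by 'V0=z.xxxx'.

(0,0): Delta=-0.5008 Bond=32.0093
(1,0): Delta=-1.0000 Bond=44.6300
(1,1): Delta=-0.0563 Bond=13.3788
V0=15.9849

The replicating-portfolio and risk-neutral prices coincide; use p* = (1−0.79)/(1.31−0.79) = 0.4038 for the latter.
Terminal values V(2,·): V(2,0)=24.6588, V(2,1)=11.5132, V(2,2)=10.2852
  t=1,j=0: stock 25.2800 → up 33.1168 (V=11.5132), down 19.9712 (V=24.6588). Price 19.3500; hedge Δ=-1.0000, bond B=44.6300.
  t=1,j=1: stock 41.9200 → up 54.9152 (V=10.2852), down 33.1168 (V=11.5132). Price 11.0173; hedge Δ=-0.0563, bond B=13.3788.
  t=0,j=0: stock 32.0000 → up 41.9200 (V=11.0173), down 25.2800 (V=19.3500). Price 15.9849; hedge Δ=-0.5008, bond B=32.0093.
Check: Δ(0,0)·S0 + B(0,0) = 15.9849 = V0.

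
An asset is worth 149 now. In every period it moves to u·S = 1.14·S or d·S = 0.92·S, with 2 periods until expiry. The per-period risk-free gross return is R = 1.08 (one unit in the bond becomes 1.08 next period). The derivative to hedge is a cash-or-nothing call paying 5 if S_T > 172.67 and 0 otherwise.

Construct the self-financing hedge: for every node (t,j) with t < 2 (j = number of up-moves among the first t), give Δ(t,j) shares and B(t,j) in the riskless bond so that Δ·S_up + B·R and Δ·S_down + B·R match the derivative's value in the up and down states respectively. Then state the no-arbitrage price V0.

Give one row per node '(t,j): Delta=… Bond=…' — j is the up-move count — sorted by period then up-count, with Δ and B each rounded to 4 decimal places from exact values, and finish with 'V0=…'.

Since d<R<u, set p* = (R−d)/(u−d) = 0.7273; price each node as the discounted p*-expectation of its children.
Terminal payoffs: V(2,0)=0.0000, V(2,1)=0.0000, V(2,2)=5.0000
  t=1,j=0: stock 137.0800 → up 156.2712 (V=0.0000), down 126.1136 (V=0.0000). Price 0.0000; hedge Δ=0.0000, bond B=0.0000.
  t=1,j=1: stock 169.8600 → up 193.6404 (V=5.0000), down 156.2712 (V=0.0000). Price 3.3670; hedge Δ=0.1338, bond B=-19.3603.
  t=0,j=0: stock 149.0000 → up 169.8600 (V=3.3670), down 137.0800 (V=0.0000). Price 2.2673; hedge Δ=0.1027, bond B=-13.0372.
The time-0 hedge costs 2.2673, which is the no-arbitrage price.

(0,0): Delta=0.1027 Bond=-13.0372
(1,0): Delta=0.0000 Bond=0.0000
(1,1): Delta=0.1338 Bond=-19.3603
V0=2.2673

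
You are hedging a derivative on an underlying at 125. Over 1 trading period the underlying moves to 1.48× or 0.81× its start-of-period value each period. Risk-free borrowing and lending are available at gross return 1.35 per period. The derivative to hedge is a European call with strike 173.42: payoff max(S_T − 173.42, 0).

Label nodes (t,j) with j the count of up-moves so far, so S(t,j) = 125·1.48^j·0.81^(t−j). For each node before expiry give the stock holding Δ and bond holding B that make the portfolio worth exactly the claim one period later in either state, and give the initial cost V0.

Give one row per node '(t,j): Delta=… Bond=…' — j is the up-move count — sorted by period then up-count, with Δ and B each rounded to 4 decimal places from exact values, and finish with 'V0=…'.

(0,0): Delta=0.1383 Bond=-10.3701
V0=6.9134

Risk-neutral probability p* = (R−d)/(u−d) = (1.35−0.81)/(1.48−0.81) = 0.8060.
Terminal values V(1,·): V(1,0)=0.0000, V(1,1)=11.5800
(0,0): S=125.0000. Δ = (V_up−V_dn)/(S_up−S_dn) = (11.5800−0.0000)/(185.0000−101.2500) = 0.1383. V = [p*·11.5800 + (1−p*)·0.0000]/1.35 = 6.9134. B = V − Δ·S = -10.3701.
Root portfolio cost Δ·125+B reproduces V0=6.9134.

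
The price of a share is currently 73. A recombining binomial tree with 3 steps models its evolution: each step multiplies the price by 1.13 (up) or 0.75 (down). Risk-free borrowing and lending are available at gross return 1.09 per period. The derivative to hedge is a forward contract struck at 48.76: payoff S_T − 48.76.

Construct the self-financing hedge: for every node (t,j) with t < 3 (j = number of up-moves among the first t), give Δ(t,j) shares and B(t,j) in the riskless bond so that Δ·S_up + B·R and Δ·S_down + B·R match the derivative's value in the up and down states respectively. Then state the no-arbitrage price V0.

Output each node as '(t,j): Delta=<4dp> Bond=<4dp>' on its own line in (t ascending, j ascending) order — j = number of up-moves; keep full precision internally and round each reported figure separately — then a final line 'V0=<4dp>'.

(0,0): Delta=1.0000 Bond=-37.6517
(1,0): Delta=1.0000 Bond=-41.0403
(1,1): Delta=1.0000 Bond=-41.0403
(2,0): Delta=1.0000 Bond=-44.7339
(2,1): Delta=1.0000 Bond=-44.7339
(2,2): Delta=1.0000 Bond=-44.7339
V0=35.3483

Under the risk-neutral measure, an up-move has probability p* = (R−d)/(u−d) = 0.8947 and values discount at R = 1.09.
Payoff layer (t=3): V(3,0)=-17.9631, V(3,1)=-2.3594, V(3,2)=21.1503, V(3,3)=56.5715
(2,0): S=41.0625. Δ = (V_up−V_dn)/(S_up−S_dn) = (-2.3594−-17.9631)/(46.4006−30.7969) = 1.0000. V = [p*·-2.3594 + (1−p*)·-17.9631]/1.09 = -3.6714. B = V − Δ·S = -44.7339.
(2,1): S=61.8675. Δ = (V_up−V_dn)/(S_up−S_dn) = (21.1503−-2.3594)/(69.9103−46.4006) = 1.0000. V = [p*·21.1503 + (1−p*)·-2.3594]/1.09 = 17.1336. B = V − Δ·S = -44.7339.
(2,2): S=93.2137. Δ = (V_up−V_dn)/(S_up−S_dn) = (56.5715−21.1503)/(105.3315−69.9103) = 1.0000. V = [p*·56.5715 + (1−p*)·21.1503]/1.09 = 48.4798. B = V − Δ·S = -44.7339.
(1,0): S=54.7500. Δ = (V_up−V_dn)/(S_up−S_dn) = (17.1336−-3.6714)/(61.8675−41.0625) = 1.0000. V = [p*·17.1336 + (1−p*)·-3.6714]/1.09 = 13.7097. B = V − Δ·S = -41.0403.
(1,1): S=82.4900. Δ = (V_up−V_dn)/(S_up−S_dn) = (48.4798−17.1336)/(93.2137−61.8675) = 1.0000. V = [p*·48.4798 + (1−p*)·17.1336]/1.09 = 41.4497. B = V − Δ·S = -41.0403.
(0,0): S=73.0000. Δ = (V_up−V_dn)/(S_up−S_dn) = (41.4497−13.7097)/(82.4900−54.7500) = 1.0000. V = [p*·41.4497 + (1−p*)·13.7097]/1.09 = 35.3483. B = V − Δ·S = -37.6517.
Self-financing check: at every node Δ·S+B equals the discounted successor values.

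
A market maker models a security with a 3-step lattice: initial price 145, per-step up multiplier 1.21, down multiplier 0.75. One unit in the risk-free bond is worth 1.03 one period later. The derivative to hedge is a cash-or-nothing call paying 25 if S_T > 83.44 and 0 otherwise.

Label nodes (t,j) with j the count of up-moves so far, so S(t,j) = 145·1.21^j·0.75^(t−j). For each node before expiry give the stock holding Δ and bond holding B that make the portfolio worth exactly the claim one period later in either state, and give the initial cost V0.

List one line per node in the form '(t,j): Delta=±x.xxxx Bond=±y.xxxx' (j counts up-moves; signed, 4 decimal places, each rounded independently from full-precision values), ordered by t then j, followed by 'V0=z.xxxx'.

(0,0): Delta=0.0541 Bond=13.6638
(1,0): Delta=0.1899 Bond=-0.6905
(1,1): Delta=0.0000 Bond=23.5649
(2,0): Delta=0.6663 Bond=-39.5737
(2,1): Delta=0.0000 Bond=24.2718
(2,2): Delta=0.0000 Bond=24.2718
V0=21.5077

Since d<R<u, set p* = (R−d)/(u−d) = 0.6087; price each node as the discounted p*-expectation of its children.
Terminal values V(3,·): V(3,0)=0.0000, V(3,1)=25.0000, V(3,2)=25.0000, V(3,3)=25.0000
Node (2,0) S=81.5625: V=(p*·25.0000+(1−p*)·0.0000)/1.03=14.7742; Δ=(25.0000−0.0000)/(98.6906−61.1719)=0.6663; B=V−Δ·S=-39.5737
Node (2,1) S=131.5875: V=(p*·25.0000+(1−p*)·25.0000)/1.03=24.2718; Δ=(25.0000−25.0000)/(159.2209−98.6906)=0.0000; B=V−Δ·S=24.2718
Node (2,2) S=212.2945: V=(p*·25.0000+(1−p*)·25.0000)/1.03=24.2718; Δ=(25.0000−25.0000)/(256.8763−159.2209)=0.0000; B=V−Δ·S=24.2718
Node (1,0) S=108.7500: V=(p*·24.2718+(1−p*)·14.7742)/1.03=19.9567; Δ=(24.2718−14.7742)/(131.5875−81.5625)=0.1899; B=V−Δ·S=-0.6905
Node (1,1) S=175.4500: V=(p*·24.2718+(1−p*)·24.2718)/1.03=23.5649; Δ=(24.2718−24.2718)/(212.2945−131.5875)=0.0000; B=V−Δ·S=23.5649
Node (0,0) S=145.0000: V=(p*·23.5649+(1−p*)·19.9567)/1.03=21.5077; Δ=(23.5649−19.9567)/(175.4500−108.7500)=0.0541; B=V−Δ·S=13.6638
Self-financing check: at every node Δ·S+B equals the discounted successor values.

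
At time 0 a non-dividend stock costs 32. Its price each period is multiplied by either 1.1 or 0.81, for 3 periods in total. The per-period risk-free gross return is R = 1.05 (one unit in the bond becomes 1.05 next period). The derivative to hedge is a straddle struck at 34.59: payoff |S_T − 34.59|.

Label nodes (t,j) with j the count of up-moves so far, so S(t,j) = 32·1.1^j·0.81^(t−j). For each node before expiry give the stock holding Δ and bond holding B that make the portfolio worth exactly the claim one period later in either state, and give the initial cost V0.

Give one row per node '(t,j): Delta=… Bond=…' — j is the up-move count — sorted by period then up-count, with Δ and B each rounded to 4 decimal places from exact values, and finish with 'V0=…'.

(0,0): Delta=0.0713 Bond=3.4333
(1,0): Delta=-1.0000 Bond=31.3741
(1,1): Delta=0.2357 Bond=-2.1803
(2,0): Delta=-1.0000 Bond=32.9429
(2,1): Delta=-1.0000 Bond=32.9429
(2,2): Delta=0.4253 Bond=-9.6294
V0=5.7162

No-arbitrage ⇒ martingale measure with p* = (R−d)/(u−d) = 0.8276.
Terminal values V(3,·): V(3,0)=17.5839, V(3,1)=11.4953, V(3,2)=3.2268, V(3,3)=8.0020
  t=2,j=0: stock 20.9952 → up 23.0947 (V=11.4953), down 17.0061 (V=17.5839). Price 11.9477; hedge Δ=-1.0000, bond B=32.9429.
  t=2,j=1: stock 28.5120 → up 31.3632 (V=3.2268), down 23.0947 (V=11.4953). Price 4.4309; hedge Δ=-1.0000, bond B=32.9429.
  t=2,j=2: stock 38.7200 → up 42.5920 (V=8.0020), down 31.3632 (V=3.2268). Price 6.8368; hedge Δ=0.4253, bond B=-9.6294.
  t=1,j=0: stock 25.9200 → up 28.5120 (V=4.4309), down 20.9952 (V=11.9477). Price 5.4541; hedge Δ=-1.0000, bond B=31.3741.
  t=1,j=1: stock 35.2000 → up 38.7200 (V=6.8368), down 28.5120 (V=4.4309). Price 6.1162; hedge Δ=0.2357, bond B=-2.1803.
  t=0,j=0: stock 32.0000 → up 35.2000 (V=6.1162), down 25.9200 (V=5.4541). Price 5.7162; hedge Δ=0.0713, bond B=3.4333.
Check: Δ(0,0)·S0 + B(0,0) = 5.7162 = V0.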